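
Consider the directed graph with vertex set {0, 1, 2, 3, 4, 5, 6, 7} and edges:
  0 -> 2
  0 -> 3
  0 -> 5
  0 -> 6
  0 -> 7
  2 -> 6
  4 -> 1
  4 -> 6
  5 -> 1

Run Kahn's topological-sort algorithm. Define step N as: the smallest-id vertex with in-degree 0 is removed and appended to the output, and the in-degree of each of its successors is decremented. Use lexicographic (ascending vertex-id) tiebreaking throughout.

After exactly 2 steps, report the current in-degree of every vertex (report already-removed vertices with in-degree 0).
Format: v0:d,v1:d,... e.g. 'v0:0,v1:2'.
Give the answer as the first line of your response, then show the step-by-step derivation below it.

v0:0,v1:2,v2:0,v3:0,v4:0,v5:0,v6:1,v7:0

step 1: output 0; order=[0]; indeg=(0,2,0,0,0,0,2,0)
step 2: output 2; order=[0,2]; indeg=(0,2,0,0,0,0,1,0)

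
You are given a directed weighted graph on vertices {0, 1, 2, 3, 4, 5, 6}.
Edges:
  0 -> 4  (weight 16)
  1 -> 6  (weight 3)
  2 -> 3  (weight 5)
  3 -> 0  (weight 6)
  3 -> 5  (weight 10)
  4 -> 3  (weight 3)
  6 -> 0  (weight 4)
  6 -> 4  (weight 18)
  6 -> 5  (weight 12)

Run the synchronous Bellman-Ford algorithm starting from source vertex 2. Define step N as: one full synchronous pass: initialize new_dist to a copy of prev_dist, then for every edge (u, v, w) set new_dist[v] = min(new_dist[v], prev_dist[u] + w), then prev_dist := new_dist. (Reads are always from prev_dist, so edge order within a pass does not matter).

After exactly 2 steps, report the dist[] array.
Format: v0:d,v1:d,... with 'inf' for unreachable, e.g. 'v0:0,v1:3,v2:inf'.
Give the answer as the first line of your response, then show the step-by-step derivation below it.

v0:11,v1:inf,v2:0,v3:5,v4:inf,v5:15,v6:inf

step 1: dist = v0:inf,v1:inf,v2:0,v3:5,v4:inf,v5:inf,v6:inf
step 2: dist = v0:11,v1:inf,v2:0,v3:5,v4:inf,v5:15,v6:inf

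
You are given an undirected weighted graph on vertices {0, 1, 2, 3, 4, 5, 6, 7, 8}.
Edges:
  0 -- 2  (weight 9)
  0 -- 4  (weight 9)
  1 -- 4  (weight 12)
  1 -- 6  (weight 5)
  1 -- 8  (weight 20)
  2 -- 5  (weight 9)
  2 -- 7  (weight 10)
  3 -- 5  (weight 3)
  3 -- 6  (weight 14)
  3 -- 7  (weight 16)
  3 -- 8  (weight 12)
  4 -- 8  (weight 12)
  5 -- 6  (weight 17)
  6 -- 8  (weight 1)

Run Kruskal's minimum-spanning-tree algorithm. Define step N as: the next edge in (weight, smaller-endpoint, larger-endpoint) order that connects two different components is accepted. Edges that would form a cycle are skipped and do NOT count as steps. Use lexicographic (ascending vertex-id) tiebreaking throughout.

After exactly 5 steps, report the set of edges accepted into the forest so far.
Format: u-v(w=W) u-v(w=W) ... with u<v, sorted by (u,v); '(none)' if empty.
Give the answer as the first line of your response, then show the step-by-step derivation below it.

0-2(w=9) 0-4(w=9) 1-6(w=5) 3-5(w=3) 6-8(w=1)

step 1: add edge 6-8 (w=1); MST = {6-8(w=1)}
step 2: add edge 3-5 (w=3); MST = {3-5(w=3) 6-8(w=1)}
step 3: add edge 1-6 (w=5); MST = {1-6(w=5) 3-5(w=3) 6-8(w=1)}
step 4: add edge 0-2 (w=9); MST = {0-2(w=9) 1-6(w=5) 3-5(w=3) 6-8(w=1)}
step 5: add edge 0-4 (w=9); MST = {0-2(w=9) 0-4(w=9) 1-6(w=5) 3-5(w=3) 6-8(w=1)}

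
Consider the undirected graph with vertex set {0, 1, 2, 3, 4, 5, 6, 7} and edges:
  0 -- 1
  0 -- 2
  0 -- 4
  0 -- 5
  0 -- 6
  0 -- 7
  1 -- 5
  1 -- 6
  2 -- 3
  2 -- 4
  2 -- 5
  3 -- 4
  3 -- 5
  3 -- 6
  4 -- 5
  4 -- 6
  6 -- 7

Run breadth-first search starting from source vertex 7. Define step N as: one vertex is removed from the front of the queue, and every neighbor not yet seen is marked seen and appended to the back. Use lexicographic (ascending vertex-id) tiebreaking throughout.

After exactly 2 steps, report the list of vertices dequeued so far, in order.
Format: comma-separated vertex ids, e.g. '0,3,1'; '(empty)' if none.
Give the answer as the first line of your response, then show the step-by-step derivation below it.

7,0

step 1: dequeue 7; queue=[0,6]; order=7
step 2: dequeue 0; queue=[6,1,2,4,5]; order=7,0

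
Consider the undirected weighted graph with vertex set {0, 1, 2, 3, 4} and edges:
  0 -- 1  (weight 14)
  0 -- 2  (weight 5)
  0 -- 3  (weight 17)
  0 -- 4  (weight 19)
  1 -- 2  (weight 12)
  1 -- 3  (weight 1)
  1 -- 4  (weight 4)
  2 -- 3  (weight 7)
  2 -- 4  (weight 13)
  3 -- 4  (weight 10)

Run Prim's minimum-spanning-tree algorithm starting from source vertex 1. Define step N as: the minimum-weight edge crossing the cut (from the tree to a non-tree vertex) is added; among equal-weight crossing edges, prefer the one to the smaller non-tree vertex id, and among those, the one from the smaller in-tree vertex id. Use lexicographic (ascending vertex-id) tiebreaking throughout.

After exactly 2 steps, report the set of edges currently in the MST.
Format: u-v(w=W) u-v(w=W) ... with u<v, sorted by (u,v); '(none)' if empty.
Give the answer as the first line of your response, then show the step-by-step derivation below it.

1-3(w=1) 1-4(w=4)

step 1: add edge 1-3 (w=1); MST = {1-3(w=1)}
step 2: add edge 1-4 (w=4); MST = {1-3(w=1) 1-4(w=4)}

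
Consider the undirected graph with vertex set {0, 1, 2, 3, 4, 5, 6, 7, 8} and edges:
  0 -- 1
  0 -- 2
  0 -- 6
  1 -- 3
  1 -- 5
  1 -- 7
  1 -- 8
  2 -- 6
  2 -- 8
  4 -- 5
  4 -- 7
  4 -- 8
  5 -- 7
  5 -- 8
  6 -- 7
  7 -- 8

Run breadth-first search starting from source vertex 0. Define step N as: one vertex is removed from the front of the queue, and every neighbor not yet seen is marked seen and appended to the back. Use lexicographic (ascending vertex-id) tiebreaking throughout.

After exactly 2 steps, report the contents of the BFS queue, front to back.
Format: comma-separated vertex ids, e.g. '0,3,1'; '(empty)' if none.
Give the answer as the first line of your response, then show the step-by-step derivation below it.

2,6,3,5,7,8

step 1: dequeue 0; queue=[1,2,6]; order=0
step 2: dequeue 1; queue=[2,6,3,5,7,8]; order=0,1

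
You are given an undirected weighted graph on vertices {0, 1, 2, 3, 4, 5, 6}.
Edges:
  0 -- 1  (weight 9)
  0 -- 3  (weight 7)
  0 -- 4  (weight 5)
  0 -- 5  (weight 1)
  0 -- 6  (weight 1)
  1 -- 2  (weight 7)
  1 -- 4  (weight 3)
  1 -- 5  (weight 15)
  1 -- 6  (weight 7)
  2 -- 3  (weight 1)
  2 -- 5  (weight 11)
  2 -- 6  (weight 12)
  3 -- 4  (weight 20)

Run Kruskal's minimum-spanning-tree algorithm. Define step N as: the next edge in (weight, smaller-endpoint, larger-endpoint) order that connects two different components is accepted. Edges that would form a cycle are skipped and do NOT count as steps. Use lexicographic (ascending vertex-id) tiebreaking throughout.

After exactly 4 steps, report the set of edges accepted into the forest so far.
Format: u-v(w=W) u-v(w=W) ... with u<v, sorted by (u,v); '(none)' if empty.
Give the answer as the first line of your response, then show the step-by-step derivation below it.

0-5(w=1) 0-6(w=1) 1-4(w=3) 2-3(w=1)

step 1: add edge 0-5 (w=1); MST = {0-5(w=1)}
step 2: add edge 0-6 (w=1); MST = {0-5(w=1) 0-6(w=1)}
step 3: add edge 2-3 (w=1); MST = {0-5(w=1) 0-6(w=1) 2-3(w=1)}
step 4: add edge 1-4 (w=3); MST = {0-5(w=1) 0-6(w=1) 1-4(w=3) 2-3(w=1)}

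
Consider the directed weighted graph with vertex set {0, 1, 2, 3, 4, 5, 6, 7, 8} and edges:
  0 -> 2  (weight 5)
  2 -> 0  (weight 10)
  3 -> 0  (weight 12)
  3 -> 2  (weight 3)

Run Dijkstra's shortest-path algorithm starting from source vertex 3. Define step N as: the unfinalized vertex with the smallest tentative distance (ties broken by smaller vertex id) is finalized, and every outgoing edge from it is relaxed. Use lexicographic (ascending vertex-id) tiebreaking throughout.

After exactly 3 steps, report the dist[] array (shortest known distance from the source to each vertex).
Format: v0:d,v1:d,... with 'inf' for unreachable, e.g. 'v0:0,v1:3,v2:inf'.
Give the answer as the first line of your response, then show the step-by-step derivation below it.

v0:12,v1:inf,v2:3,v3:0,v4:inf,v5:inf,v6:inf,v7:inf,v8:inf

step 1: dist = v0:12,v1:inf,v2:3,v3:0,v4:inf,v5:inf,v6:inf,v7:inf,v8:inf
step 2: dist = v0:12,v1:inf,v2:3,v3:0,v4:inf,v5:inf,v6:inf,v7:inf,v8:inf
step 3: dist = v0:12,v1:inf,v2:3,v3:0,v4:inf,v5:inf,v6:inf,v7:inf,v8:inf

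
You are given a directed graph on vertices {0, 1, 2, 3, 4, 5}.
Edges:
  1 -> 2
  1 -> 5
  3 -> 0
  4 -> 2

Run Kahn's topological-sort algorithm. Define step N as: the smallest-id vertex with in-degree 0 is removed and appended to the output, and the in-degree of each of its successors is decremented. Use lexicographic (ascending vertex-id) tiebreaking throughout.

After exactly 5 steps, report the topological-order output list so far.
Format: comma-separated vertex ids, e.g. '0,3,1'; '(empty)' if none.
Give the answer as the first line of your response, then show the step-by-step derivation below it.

1,3,0,4,2

step 1: output 1; order=[1]; indeg=(1,0,1,0,0,0)
step 2: output 3; order=[1,3]; indeg=(0,0,1,0,0,0)
step 3: output 0; order=[1,3,0]; indeg=(0,0,1,0,0,0)
step 4: output 4; order=[1,3,0,4]; indeg=(0,0,0,0,0,0)
step 5: output 2; order=[1,3,0,4,2]; indeg=(0,0,0,0,0,0)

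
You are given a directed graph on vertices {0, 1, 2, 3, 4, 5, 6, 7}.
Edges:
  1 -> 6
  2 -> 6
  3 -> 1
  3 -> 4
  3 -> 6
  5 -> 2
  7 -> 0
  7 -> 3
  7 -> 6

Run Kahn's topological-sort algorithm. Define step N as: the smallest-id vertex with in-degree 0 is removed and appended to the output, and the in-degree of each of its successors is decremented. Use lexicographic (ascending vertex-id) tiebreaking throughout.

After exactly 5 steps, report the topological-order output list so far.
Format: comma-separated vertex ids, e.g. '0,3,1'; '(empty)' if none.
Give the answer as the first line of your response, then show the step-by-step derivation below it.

5,2,7,0,3

step 1: output 5; order=[5]; indeg=(1,1,0,1,1,0,4,0)
step 2: output 2; order=[5,2]; indeg=(1,1,0,1,1,0,3,0)
step 3: output 7; order=[5,2,7]; indeg=(0,1,0,0,1,0,2,0)
step 4: output 0; order=[5,2,7,0]; indeg=(0,1,0,0,1,0,2,0)
step 5: output 3; order=[5,2,7,0,3]; indeg=(0,0,0,0,0,0,1,0)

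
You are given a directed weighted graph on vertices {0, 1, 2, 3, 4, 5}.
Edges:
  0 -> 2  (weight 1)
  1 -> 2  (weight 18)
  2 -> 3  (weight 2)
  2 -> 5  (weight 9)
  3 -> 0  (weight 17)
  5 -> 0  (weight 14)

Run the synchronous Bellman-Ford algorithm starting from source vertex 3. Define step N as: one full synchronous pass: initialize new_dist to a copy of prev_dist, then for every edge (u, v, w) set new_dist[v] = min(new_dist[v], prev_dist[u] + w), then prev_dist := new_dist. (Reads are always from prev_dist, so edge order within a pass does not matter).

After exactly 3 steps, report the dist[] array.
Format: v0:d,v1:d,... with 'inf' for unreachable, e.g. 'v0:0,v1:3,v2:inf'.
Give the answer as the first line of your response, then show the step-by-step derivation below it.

v0:17,v1:inf,v2:18,v3:0,v4:inf,v5:27

step 1: dist = v0:17,v1:inf,v2:inf,v3:0,v4:inf,v5:inf
step 2: dist = v0:17,v1:inf,v2:18,v3:0,v4:inf,v5:inf
step 3: dist = v0:17,v1:inf,v2:18,v3:0,v4:inf,v5:27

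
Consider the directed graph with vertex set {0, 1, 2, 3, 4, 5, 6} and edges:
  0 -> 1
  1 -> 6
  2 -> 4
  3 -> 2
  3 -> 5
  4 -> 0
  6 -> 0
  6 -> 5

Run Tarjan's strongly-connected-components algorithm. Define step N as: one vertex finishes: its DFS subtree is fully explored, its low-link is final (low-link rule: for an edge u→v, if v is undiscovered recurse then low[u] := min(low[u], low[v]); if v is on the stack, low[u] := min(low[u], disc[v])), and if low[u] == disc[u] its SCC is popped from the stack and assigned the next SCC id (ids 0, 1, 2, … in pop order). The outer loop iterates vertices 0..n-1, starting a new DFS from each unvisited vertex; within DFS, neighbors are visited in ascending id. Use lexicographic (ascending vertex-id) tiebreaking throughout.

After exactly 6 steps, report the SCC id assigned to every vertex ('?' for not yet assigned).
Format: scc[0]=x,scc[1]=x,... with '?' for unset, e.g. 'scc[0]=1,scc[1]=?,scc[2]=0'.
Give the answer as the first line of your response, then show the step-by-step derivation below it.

scc[0]=1,scc[1]=1,scc[2]=3,scc[3]=?,scc[4]=2,scc[5]=0,scc[6]=1

step 1: low=(low[0]=0,low[1]=1,low[2]=?,low[3]=?,low[4]=?,low[5]=3,low[6]=0); scc=(scc[0]=?,scc[1]=?,scc[2]=?,scc[3]=?,scc[4]=?,scc[5]=0,scc[6]=?)
step 2: low=(low[0]=0,low[1]=1,low[2]=?,low[3]=?,low[4]=?,low[5]=3,low[6]=0); scc=(scc[0]=?,scc[1]=?,scc[2]=?,scc[3]=?,scc[4]=?,scc[5]=0,scc[6]=?)
step 3: low=(low[0]=0,low[1]=0,low[2]=?,low[3]=?,low[4]=?,low[5]=3,low[6]=0); scc=(scc[0]=?,scc[1]=?,scc[2]=?,scc[3]=?,scc[4]=?,scc[5]=0,scc[6]=?)
step 4: low=(low[0]=0,low[1]=0,low[2]=?,low[3]=?,low[4]=?,low[5]=3,low[6]=0); scc=(scc[0]=1,scc[1]=1,scc[2]=?,scc[3]=?,scc[4]=?,scc[5]=0,scc[6]=1)
step 5: low=(low[0]=0,low[1]=0,low[2]=4,low[3]=?,low[4]=5,low[5]=3,low[6]=0); scc=(scc[0]=1,scc[1]=1,scc[2]=?,scc[3]=?,scc[4]=2,scc[5]=0,scc[6]=1)
step 6: low=(low[0]=0,low[1]=0,low[2]=4,low[3]=?,low[4]=5,low[5]=3,low[6]=0); scc=(scc[0]=1,scc[1]=1,scc[2]=3,scc[3]=?,scc[4]=2,scc[5]=0,scc[6]=1)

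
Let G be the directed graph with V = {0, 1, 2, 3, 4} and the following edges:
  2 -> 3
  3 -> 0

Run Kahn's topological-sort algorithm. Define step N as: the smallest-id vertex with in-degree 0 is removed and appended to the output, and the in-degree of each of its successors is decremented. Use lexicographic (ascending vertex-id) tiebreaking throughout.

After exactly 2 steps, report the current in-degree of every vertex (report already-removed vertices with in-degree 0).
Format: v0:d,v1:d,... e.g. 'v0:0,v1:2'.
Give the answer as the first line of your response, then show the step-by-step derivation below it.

v0:1,v1:0,v2:0,v3:0,v4:0

step 1: output 1; order=[1]; indeg=(1,0,0,1,0)
step 2: output 2; order=[1,2]; indeg=(1,0,0,0,0)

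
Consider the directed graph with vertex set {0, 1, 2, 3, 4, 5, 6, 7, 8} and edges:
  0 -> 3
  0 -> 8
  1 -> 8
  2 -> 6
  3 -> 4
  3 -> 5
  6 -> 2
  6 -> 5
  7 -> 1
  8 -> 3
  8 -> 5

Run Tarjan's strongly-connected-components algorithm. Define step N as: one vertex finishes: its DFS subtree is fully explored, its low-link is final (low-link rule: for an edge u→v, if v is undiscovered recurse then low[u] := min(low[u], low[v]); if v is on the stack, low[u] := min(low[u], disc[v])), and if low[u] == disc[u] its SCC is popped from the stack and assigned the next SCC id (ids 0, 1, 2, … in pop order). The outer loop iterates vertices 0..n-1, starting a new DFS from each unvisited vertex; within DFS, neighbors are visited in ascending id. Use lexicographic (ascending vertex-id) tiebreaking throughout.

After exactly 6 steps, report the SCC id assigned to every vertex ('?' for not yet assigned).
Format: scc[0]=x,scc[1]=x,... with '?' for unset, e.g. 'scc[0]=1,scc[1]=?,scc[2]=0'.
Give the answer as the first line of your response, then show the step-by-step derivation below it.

scc[0]=4,scc[1]=5,scc[2]=?,scc[3]=2,scc[4]=0,scc[5]=1,scc[6]=?,scc[7]=?,scc[8]=3

step 1: low=(low[0]=0,low[1]=?,low[2]=?,low[3]=1,low[4]=2,low[5]=?,low[6]=?,low[7]=?,low[8]=?); scc=(scc[0]=?,scc[1]=?,scc[2]=?,scc[3]=?,scc[4]=0,scc[5]=?,scc[6]=?,scc[7]=?,scc[8]=?)
step 2: low=(low[0]=0,low[1]=?,low[2]=?,low[3]=1,low[4]=2,low[5]=3,low[6]=?,low[7]=?,low[8]=?); scc=(scc[0]=?,scc[1]=?,scc[2]=?,scc[3]=?,scc[4]=0,scc[5]=1,scc[6]=?,scc[7]=?,scc[8]=?)
step 3: low=(low[0]=0,low[1]=?,low[2]=?,low[3]=1,low[4]=2,low[5]=3,low[6]=?,low[7]=?,low[8]=?); scc=(scc[0]=?,scc[1]=?,scc[2]=?,scc[3]=2,scc[4]=0,scc[5]=1,scc[6]=?,scc[7]=?,scc[8]=?)
step 4: low=(low[0]=0,low[1]=?,low[2]=?,low[3]=1,low[4]=2,low[5]=3,low[6]=?,low[7]=?,low[8]=4); scc=(scc[0]=?,scc[1]=?,scc[2]=?,scc[3]=2,scc[4]=0,scc[5]=1,scc[6]=?,scc[7]=?,scc[8]=3)
step 5: low=(low[0]=0,low[1]=?,low[2]=?,low[3]=1,low[4]=2,low[5]=3,low[6]=?,low[7]=?,low[8]=4); scc=(scc[0]=4,scc[1]=?,scc[2]=?,scc[3]=2,scc[4]=0,scc[5]=1,scc[6]=?,scc[7]=?,scc[8]=3)
step 6: low=(low[0]=0,low[1]=5,low[2]=?,low[3]=1,low[4]=2,low[5]=3,low[6]=?,low[7]=?,low[8]=4); scc=(scc[0]=4,scc[1]=5,scc[2]=?,scc[3]=2,scc[4]=0,scc[5]=1,scc[6]=?,scc[7]=?,scc[8]=3)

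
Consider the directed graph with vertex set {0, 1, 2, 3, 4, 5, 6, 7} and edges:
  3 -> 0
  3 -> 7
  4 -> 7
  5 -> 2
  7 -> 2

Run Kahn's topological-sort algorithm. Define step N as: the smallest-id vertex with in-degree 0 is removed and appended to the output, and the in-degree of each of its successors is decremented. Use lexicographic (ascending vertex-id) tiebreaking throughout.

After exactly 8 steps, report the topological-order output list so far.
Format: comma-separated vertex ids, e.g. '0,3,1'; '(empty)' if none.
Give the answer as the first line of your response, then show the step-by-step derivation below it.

1,3,0,4,5,6,7,2

step 1: output 1; order=[1]; indeg=(1,0,2,0,0,0,0,2)
step 2: output 3; order=[1,3]; indeg=(0,0,2,0,0,0,0,1)
step 3: output 0; order=[1,3,0]; indeg=(0,0,2,0,0,0,0,1)
step 4: output 4; order=[1,3,0,4]; indeg=(0,0,2,0,0,0,0,0)
step 5: output 5; order=[1,3,0,4,5]; indeg=(0,0,1,0,0,0,0,0)
step 6: output 6; order=[1,3,0,4,5,6]; indeg=(0,0,1,0,0,0,0,0)
step 7: output 7; order=[1,3,0,4,5,6,7]; indeg=(0,0,0,0,0,0,0,0)
step 8: output 2; order=[1,3,0,4,5,6,7,2]; indeg=(0,0,0,0,0,0,0,0)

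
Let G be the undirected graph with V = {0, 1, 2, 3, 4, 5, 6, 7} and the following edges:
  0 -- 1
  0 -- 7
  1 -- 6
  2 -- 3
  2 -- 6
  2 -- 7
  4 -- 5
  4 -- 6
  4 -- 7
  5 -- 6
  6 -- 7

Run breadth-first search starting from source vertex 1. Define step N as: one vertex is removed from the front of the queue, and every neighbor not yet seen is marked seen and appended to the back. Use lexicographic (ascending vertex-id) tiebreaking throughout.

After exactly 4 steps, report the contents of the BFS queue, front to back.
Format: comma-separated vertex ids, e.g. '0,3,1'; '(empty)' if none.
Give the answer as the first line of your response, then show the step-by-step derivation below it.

2,4,5

step 1: dequeue 1; queue=[0,6]; order=1
step 2: dequeue 0; queue=[6,7]; order=1,0
step 3: dequeue 6; queue=[7,2,4,5]; order=1,0,6
step 4: dequeue 7; queue=[2,4,5]; order=1,0,6,7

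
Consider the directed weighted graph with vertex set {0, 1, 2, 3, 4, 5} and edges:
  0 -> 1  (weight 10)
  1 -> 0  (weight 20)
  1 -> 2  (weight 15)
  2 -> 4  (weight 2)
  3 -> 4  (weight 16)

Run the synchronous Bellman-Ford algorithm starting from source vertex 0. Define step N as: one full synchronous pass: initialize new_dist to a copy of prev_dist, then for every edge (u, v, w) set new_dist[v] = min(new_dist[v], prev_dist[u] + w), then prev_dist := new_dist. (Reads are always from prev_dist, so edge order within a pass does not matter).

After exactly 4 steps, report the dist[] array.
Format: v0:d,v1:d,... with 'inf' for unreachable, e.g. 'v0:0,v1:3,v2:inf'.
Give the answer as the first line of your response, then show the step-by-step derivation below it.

v0:0,v1:10,v2:25,v3:inf,v4:27,v5:inf

step 1: dist = v0:0,v1:10,v2:inf,v3:inf,v4:inf,v5:inf
step 2: dist = v0:0,v1:10,v2:25,v3:inf,v4:inf,v5:inf
step 3: dist = v0:0,v1:10,v2:25,v3:inf,v4:27,v5:inf
step 4: dist = v0:0,v1:10,v2:25,v3:inf,v4:27,v5:inf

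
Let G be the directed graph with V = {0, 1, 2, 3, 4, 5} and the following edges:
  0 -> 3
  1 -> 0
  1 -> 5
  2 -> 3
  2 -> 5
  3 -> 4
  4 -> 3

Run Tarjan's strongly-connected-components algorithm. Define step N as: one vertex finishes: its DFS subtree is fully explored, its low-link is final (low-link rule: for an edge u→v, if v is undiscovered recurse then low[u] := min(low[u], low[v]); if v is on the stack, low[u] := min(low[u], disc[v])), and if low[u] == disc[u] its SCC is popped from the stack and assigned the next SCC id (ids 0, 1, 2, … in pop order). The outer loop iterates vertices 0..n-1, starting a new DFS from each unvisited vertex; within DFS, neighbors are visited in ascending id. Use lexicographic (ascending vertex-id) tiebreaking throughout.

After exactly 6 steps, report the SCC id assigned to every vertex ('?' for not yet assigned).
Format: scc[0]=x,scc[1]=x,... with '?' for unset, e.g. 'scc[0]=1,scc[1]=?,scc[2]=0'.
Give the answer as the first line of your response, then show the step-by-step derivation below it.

scc[0]=1,scc[1]=3,scc[2]=4,scc[3]=0,scc[4]=0,scc[5]=2

step 1: low=(low[0]=0,low[1]=?,low[2]=?,low[3]=1,low[4]=1,low[5]=?); scc=(scc[0]=?,scc[1]=?,scc[2]=?,scc[3]=?,scc[4]=?,scc[5]=?)
step 2: low=(low[0]=0,low[1]=?,low[2]=?,low[3]=1,low[4]=1,low[5]=?); scc=(scc[0]=?,scc[1]=?,scc[2]=?,scc[3]=0,scc[4]=0,scc[5]=?)
step 3: low=(low[0]=0,low[1]=?,low[2]=?,low[3]=1,low[4]=1,low[5]=?); scc=(scc[0]=1,scc[1]=?,scc[2]=?,scc[3]=0,scc[4]=0,scc[5]=?)
step 4: low=(low[0]=0,low[1]=3,low[2]=?,low[3]=1,low[4]=1,low[5]=4); scc=(scc[0]=1,scc[1]=?,scc[2]=?,scc[3]=0,scc[4]=0,scc[5]=2)
step 5: low=(low[0]=0,low[1]=3,low[2]=?,low[3]=1,low[4]=1,low[5]=4); scc=(scc[0]=1,scc[1]=3,scc[2]=?,scc[3]=0,scc[4]=0,scc[5]=2)
step 6: low=(low[0]=0,low[1]=3,low[2]=5,low[3]=1,low[4]=1,low[5]=4); scc=(scc[0]=1,scc[1]=3,scc[2]=4,scc[3]=0,scc[4]=0,scc[5]=2)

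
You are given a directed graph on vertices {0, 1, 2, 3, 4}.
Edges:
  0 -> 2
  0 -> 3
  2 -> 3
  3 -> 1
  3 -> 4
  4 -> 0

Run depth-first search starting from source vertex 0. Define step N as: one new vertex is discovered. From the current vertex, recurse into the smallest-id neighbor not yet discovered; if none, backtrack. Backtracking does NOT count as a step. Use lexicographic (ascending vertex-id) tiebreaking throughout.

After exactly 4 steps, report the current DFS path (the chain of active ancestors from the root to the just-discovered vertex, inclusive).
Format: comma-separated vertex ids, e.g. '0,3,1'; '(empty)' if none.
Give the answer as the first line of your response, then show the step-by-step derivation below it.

0,2,3,1

step 1: discover 0; path=0; order=0
step 2: discover 2; path=0>2; order=0,2
step 3: discover 3; path=0>2>3; order=0,2,3
step 4: discover 1; path=0>2>3>1; order=0,2,3,1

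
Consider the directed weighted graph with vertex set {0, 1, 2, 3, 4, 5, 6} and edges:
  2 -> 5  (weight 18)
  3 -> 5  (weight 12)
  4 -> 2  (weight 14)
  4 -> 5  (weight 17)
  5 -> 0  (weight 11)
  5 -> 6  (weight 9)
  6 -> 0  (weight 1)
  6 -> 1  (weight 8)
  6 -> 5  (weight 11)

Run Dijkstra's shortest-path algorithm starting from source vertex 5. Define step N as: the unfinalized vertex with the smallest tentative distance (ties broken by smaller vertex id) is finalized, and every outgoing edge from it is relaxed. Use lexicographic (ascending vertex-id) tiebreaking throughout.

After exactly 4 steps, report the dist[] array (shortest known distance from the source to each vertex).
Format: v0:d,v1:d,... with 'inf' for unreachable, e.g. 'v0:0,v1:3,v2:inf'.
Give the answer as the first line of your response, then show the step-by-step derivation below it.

v0:10,v1:17,v2:inf,v3:inf,v4:inf,v5:0,v6:9

step 1: dist = v0:11,v1:inf,v2:inf,v3:inf,v4:inf,v5:0,v6:9
step 2: dist = v0:10,v1:17,v2:inf,v3:inf,v4:inf,v5:0,v6:9
step 3: dist = v0:10,v1:17,v2:inf,v3:inf,v4:inf,v5:0,v6:9
step 4: dist = v0:10,v1:17,v2:inf,v3:inf,v4:inf,v5:0,v6:9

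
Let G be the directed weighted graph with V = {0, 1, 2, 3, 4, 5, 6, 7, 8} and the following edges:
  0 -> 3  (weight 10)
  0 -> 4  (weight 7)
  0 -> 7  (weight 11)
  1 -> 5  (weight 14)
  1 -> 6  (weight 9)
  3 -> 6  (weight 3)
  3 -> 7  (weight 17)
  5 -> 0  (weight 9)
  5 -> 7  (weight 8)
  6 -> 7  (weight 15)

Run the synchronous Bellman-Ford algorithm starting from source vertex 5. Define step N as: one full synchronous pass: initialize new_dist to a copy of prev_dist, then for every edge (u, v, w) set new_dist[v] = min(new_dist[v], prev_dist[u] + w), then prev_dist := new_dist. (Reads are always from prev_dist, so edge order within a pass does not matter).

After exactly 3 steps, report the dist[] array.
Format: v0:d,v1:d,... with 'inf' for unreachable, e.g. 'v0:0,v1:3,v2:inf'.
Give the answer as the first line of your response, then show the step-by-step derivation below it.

v0:9,v1:inf,v2:inf,v3:19,v4:16,v5:0,v6:22,v7:8,v8:inf

step 1: dist = v0:9,v1:inf,v2:inf,v3:inf,v4:inf,v5:0,v6:inf,v7:8,v8:inf
step 2: dist = v0:9,v1:inf,v2:inf,v3:19,v4:16,v5:0,v6:inf,v7:8,v8:inf
step 3: dist = v0:9,v1:inf,v2:inf,v3:19,v4:16,v5:0,v6:22,v7:8,v8:inf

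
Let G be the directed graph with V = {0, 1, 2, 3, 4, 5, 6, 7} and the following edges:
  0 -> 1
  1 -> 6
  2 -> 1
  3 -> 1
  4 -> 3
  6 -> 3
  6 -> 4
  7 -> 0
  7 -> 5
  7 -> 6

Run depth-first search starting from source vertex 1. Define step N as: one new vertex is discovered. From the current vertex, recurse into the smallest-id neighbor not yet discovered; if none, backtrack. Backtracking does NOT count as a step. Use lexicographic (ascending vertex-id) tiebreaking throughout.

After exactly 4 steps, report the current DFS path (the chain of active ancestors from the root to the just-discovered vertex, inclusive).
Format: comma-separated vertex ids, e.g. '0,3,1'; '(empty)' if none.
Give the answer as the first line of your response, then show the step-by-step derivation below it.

1,6,4

step 1: discover 1; path=1; order=1
step 2: discover 6; path=1>6; order=1,6
step 3: discover 3; path=1>6>3; order=1,6,3
step 4: discover 4; path=1>6>4; order=1,6,3,4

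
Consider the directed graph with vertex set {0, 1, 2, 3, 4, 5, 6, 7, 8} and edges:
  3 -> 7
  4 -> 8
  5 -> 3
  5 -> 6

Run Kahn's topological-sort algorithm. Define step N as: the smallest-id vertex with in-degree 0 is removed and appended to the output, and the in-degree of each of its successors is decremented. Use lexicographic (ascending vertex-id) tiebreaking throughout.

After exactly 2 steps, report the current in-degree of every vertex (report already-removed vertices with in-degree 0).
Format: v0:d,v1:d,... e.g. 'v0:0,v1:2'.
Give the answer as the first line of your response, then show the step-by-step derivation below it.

v0:0,v1:0,v2:0,v3:1,v4:0,v5:0,v6:1,v7:1,v8:1

step 1: output 0; order=[0]; indeg=(0,0,0,1,0,0,1,1,1)
step 2: output 1; order=[0,1]; indeg=(0,0,0,1,0,0,1,1,1)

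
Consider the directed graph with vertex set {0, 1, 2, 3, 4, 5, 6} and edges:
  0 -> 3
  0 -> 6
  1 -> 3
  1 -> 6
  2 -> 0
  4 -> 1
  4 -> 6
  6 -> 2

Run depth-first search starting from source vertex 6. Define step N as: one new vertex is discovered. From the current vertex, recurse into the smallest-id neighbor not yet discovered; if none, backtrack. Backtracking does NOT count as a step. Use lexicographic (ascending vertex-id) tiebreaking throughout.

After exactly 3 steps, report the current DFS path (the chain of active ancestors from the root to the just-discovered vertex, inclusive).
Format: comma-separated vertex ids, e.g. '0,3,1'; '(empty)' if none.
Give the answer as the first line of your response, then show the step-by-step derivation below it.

6,2,0

step 1: discover 6; path=6; order=6
step 2: discover 2; path=6>2; order=6,2
step 3: discover 0; path=6>2>0; order=6,2,0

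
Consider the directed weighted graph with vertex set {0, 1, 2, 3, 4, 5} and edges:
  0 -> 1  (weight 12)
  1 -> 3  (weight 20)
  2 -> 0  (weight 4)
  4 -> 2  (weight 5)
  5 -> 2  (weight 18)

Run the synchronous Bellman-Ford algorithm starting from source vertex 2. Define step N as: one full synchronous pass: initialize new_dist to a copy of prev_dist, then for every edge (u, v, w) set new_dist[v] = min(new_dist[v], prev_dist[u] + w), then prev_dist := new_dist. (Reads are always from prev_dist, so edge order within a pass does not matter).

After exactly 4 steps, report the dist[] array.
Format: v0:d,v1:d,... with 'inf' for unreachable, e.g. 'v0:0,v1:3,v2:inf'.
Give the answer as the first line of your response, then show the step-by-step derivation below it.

v0:4,v1:16,v2:0,v3:36,v4:inf,v5:inf

step 1: dist = v0:4,v1:inf,v2:0,v3:inf,v4:inf,v5:inf
step 2: dist = v0:4,v1:16,v2:0,v3:inf,v4:inf,v5:inf
step 3: dist = v0:4,v1:16,v2:0,v3:36,v4:inf,v5:inf
step 4: dist = v0:4,v1:16,v2:0,v3:36,v4:inf,v5:inf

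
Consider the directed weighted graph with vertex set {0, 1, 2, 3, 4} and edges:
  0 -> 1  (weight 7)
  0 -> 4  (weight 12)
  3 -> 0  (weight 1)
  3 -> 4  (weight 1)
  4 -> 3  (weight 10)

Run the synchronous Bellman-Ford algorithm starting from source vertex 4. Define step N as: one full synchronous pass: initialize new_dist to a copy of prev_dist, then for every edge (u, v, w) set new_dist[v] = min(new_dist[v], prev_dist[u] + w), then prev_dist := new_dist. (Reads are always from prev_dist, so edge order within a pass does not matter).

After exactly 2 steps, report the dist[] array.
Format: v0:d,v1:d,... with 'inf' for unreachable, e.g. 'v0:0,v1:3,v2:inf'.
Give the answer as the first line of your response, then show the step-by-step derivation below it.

v0:11,v1:inf,v2:inf,v3:10,v4:0

step 1: dist = v0:inf,v1:inf,v2:inf,v3:10,v4:0
step 2: dist = v0:11,v1:inf,v2:inf,v3:10,v4:0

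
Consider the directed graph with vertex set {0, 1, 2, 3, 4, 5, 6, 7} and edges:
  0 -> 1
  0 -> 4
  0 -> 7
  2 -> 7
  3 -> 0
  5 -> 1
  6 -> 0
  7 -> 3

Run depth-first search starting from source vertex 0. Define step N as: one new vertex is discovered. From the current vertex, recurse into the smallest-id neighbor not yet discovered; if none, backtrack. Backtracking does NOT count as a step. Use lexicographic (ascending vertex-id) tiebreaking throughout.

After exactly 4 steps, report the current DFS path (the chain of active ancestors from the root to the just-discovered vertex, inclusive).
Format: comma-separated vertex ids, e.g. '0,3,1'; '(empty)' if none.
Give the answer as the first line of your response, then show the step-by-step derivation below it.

0,7

step 1: discover 0; path=0; order=0
step 2: discover 1; path=0>1; order=0,1
step 3: discover 4; path=0>4; order=0,1,4
step 4: discover 7; path=0>7; order=0,1,4,7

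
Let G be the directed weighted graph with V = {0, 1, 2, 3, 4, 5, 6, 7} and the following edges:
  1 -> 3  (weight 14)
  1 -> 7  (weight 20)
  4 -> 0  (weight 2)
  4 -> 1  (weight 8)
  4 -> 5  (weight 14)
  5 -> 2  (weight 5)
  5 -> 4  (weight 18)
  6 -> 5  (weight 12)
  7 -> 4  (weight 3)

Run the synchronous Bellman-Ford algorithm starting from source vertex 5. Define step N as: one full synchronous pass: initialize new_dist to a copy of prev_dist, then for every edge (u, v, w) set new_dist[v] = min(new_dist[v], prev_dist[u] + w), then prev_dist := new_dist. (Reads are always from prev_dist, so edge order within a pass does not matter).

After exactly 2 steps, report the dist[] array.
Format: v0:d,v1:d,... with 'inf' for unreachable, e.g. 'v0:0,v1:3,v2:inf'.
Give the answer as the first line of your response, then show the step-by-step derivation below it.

v0:20,v1:26,v2:5,v3:inf,v4:18,v5:0,v6:inf,v7:inf

step 1: dist = v0:inf,v1:inf,v2:5,v3:inf,v4:18,v5:0,v6:inf,v7:inf
step 2: dist = v0:20,v1:26,v2:5,v3:inf,v4:18,v5:0,v6:inf,v7:inf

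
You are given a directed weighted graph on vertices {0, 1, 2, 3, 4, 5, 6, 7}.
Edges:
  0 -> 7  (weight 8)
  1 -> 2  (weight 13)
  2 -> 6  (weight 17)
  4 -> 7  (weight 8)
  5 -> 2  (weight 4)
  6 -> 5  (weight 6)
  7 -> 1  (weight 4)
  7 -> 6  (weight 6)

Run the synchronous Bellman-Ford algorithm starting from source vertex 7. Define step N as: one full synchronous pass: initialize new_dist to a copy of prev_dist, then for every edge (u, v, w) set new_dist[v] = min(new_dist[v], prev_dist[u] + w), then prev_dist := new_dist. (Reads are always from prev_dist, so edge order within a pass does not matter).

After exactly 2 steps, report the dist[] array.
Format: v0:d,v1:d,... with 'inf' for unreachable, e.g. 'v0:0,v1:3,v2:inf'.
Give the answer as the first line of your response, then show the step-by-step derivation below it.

v0:inf,v1:4,v2:17,v3:inf,v4:inf,v5:12,v6:6,v7:0

step 1: dist = v0:inf,v1:4,v2:inf,v3:inf,v4:inf,v5:inf,v6:6,v7:0
step 2: dist = v0:inf,v1:4,v2:17,v3:inf,v4:inf,v5:12,v6:6,v7:0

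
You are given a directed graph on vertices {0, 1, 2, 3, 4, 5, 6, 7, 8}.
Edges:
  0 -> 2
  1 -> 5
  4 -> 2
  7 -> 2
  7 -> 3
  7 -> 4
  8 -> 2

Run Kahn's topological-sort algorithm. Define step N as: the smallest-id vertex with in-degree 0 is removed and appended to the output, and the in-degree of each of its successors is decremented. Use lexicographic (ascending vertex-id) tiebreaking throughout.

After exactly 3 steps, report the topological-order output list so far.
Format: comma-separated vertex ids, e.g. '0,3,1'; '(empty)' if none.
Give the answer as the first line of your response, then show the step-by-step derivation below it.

0,1,5

step 1: output 0; order=[0]; indeg=(0,0,3,1,1,1,0,0,0)
step 2: output 1; order=[0,1]; indeg=(0,0,3,1,1,0,0,0,0)
step 3: output 5; order=[0,1,5]; indeg=(0,0,3,1,1,0,0,0,0)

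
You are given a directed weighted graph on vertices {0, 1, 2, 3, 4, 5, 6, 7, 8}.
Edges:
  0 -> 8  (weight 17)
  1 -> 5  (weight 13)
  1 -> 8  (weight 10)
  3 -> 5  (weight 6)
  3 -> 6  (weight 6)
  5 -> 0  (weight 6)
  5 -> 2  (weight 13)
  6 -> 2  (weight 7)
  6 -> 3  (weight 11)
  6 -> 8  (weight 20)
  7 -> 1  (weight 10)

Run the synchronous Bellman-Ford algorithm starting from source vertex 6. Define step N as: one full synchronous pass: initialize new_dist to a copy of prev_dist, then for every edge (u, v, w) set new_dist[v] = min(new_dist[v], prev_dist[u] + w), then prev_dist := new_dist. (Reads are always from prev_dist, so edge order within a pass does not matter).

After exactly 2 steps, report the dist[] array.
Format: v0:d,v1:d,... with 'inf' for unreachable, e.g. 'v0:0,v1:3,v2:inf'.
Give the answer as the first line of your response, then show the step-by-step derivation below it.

v0:inf,v1:inf,v2:7,v3:11,v4:inf,v5:17,v6:0,v7:inf,v8:20

step 1: dist = v0:inf,v1:inf,v2:7,v3:11,v4:inf,v5:inf,v6:0,v7:inf,v8:20
step 2: dist = v0:inf,v1:inf,v2:7,v3:11,v4:inf,v5:17,v6:0,v7:inf,v8:20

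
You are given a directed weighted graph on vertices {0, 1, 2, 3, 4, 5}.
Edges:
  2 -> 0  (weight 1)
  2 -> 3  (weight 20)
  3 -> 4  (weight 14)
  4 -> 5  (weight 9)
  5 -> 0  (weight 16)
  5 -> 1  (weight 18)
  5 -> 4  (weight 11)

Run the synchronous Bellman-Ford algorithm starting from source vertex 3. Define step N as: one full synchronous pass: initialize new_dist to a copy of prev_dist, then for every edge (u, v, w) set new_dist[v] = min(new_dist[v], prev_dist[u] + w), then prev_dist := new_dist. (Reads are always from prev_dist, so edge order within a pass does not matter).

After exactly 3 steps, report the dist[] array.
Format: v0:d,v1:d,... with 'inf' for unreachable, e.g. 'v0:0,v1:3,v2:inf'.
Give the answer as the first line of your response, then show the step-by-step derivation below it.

v0:39,v1:41,v2:inf,v3:0,v4:14,v5:23

step 1: dist = v0:inf,v1:inf,v2:inf,v3:0,v4:14,v5:inf
step 2: dist = v0:inf,v1:inf,v2:inf,v3:0,v4:14,v5:23
step 3: dist = v0:39,v1:41,v2:inf,v3:0,v4:14,v5:23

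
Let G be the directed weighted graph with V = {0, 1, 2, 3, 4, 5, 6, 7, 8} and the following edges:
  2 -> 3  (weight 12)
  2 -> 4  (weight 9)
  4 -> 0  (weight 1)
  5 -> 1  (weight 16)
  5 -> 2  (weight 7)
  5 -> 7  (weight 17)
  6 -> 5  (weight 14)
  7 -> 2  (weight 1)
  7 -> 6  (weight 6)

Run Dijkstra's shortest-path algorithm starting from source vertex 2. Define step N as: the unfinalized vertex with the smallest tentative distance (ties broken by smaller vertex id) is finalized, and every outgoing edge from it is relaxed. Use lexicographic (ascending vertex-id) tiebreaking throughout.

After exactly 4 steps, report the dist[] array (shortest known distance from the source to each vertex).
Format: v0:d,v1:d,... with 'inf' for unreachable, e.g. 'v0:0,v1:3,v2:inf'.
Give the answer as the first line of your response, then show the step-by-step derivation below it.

v0:10,v1:inf,v2:0,v3:12,v4:9,v5:inf,v6:inf,v7:inf,v8:inf

step 1: dist = v0:inf,v1:inf,v2:0,v3:12,v4:9,v5:inf,v6:inf,v7:inf,v8:inf
step 2: dist = v0:10,v1:inf,v2:0,v3:12,v4:9,v5:inf,v6:inf,v7:inf,v8:inf
step 3: dist = v0:10,v1:inf,v2:0,v3:12,v4:9,v5:inf,v6:inf,v7:inf,v8:inf
step 4: dist = v0:10,v1:inf,v2:0,v3:12,v4:9,v5:inf,v6:inf,v7:inf,v8:inf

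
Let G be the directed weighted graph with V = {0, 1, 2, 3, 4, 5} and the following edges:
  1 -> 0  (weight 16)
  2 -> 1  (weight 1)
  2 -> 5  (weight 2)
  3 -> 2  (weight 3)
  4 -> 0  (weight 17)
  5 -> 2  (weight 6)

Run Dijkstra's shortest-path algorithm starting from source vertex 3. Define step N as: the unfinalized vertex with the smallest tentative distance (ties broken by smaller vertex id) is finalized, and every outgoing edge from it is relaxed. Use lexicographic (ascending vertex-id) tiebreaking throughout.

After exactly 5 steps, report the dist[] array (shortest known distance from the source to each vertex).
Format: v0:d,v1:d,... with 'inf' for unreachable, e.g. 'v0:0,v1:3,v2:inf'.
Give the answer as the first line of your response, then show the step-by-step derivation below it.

v0:20,v1:4,v2:3,v3:0,v4:inf,v5:5

step 1: dist = v0:inf,v1:inf,v2:3,v3:0,v4:inf,v5:inf
step 2: dist = v0:inf,v1:4,v2:3,v3:0,v4:inf,v5:5
step 3: dist = v0:20,v1:4,v2:3,v3:0,v4:inf,v5:5
step 4: dist = v0:20,v1:4,v2:3,v3:0,v4:inf,v5:5
step 5: dist = v0:20,v1:4,v2:3,v3:0,v4:inf,v5:5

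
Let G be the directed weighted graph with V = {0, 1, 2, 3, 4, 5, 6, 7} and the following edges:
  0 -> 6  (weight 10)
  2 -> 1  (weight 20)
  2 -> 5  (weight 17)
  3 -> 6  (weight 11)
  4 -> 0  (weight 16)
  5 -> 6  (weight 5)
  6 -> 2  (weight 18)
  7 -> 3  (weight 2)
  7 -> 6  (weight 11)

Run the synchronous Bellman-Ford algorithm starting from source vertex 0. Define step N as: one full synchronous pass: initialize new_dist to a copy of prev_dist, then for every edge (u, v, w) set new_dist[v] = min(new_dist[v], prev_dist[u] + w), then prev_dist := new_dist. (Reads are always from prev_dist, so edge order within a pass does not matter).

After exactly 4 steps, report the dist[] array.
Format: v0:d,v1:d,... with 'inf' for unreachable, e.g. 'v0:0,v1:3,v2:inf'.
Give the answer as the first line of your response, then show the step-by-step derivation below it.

v0:0,v1:48,v2:28,v3:inf,v4:inf,v5:45,v6:10,v7:inf

step 1: dist = v0:0,v1:inf,v2:inf,v3:inf,v4:inf,v5:inf,v6:10,v7:inf
step 2: dist = v0:0,v1:inf,v2:28,v3:inf,v4:inf,v5:inf,v6:10,v7:inf
step 3: dist = v0:0,v1:48,v2:28,v3:inf,v4:inf,v5:45,v6:10,v7:inf
step 4: dist = v0:0,v1:48,v2:28,v3:inf,v4:inf,v5:45,v6:10,v7:inf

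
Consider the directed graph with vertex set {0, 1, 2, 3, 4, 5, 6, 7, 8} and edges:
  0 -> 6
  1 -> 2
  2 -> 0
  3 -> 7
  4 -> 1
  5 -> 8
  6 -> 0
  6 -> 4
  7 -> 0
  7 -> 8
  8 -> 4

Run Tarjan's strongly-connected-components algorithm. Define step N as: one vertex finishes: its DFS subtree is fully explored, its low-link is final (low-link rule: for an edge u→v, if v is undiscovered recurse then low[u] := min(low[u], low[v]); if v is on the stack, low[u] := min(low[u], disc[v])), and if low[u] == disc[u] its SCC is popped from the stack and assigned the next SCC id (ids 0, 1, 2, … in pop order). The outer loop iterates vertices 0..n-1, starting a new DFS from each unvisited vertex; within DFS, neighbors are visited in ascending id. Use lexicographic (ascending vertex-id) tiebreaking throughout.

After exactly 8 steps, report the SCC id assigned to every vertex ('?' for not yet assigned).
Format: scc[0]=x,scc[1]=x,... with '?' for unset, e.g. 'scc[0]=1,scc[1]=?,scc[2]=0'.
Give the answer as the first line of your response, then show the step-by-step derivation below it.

scc[0]=0,scc[1]=0,scc[2]=0,scc[3]=3,scc[4]=0,scc[5]=?,scc[6]=0,scc[7]=2,scc[8]=1

step 1: low=(low[0]=0,low[1]=3,low[2]=0,low[3]=?,low[4]=2,low[5]=?,low[6]=0,low[7]=?,low[8]=?); scc=(scc[0]=?,scc[1]=?,scc[2]=?,scc[3]=?,scc[4]=?,scc[5]=?,scc[6]=?,scc[7]=?,scc[8]=?)
step 2: low=(low[0]=0,low[1]=0,low[2]=0,low[3]=?,low[4]=2,low[5]=?,low[6]=0,low[7]=?,low[8]=?); scc=(scc[0]=?,scc[1]=?,scc[2]=?,scc[3]=?,scc[4]=?,scc[5]=?,scc[6]=?,scc[7]=?,scc[8]=?)
step 3: low=(low[0]=0,low[1]=0,low[2]=0,low[3]=?,low[4]=0,low[5]=?,low[6]=0,low[7]=?,low[8]=?); scc=(scc[0]=?,scc[1]=?,scc[2]=?,scc[3]=?,scc[4]=?,scc[5]=?,scc[6]=?,scc[7]=?,scc[8]=?)
step 4: low=(low[0]=0,low[1]=0,low[2]=0,low[3]=?,low[4]=0,low[5]=?,low[6]=0,low[7]=?,low[8]=?); scc=(scc[0]=?,scc[1]=?,scc[2]=?,scc[3]=?,scc[4]=?,scc[5]=?,scc[6]=?,scc[7]=?,scc[8]=?)
step 5: low=(low[0]=0,low[1]=0,low[2]=0,low[3]=?,low[4]=0,low[5]=?,low[6]=0,low[7]=?,low[8]=?); scc=(scc[0]=0,scc[1]=0,scc[2]=0,scc[3]=?,scc[4]=0,scc[5]=?,scc[6]=0,scc[7]=?,scc[8]=?)
step 6: low=(low[0]=0,low[1]=0,low[2]=0,low[3]=5,low[4]=0,low[5]=?,low[6]=0,low[7]=6,low[8]=7); scc=(scc[0]=0,scc[1]=0,scc[2]=0,scc[3]=?,scc[4]=0,scc[5]=?,scc[6]=0,scc[7]=?,scc[8]=1)
step 7: low=(low[0]=0,low[1]=0,low[2]=0,low[3]=5,low[4]=0,low[5]=?,low[6]=0,low[7]=6,low[8]=7); scc=(scc[0]=0,scc[1]=0,scc[2]=0,scc[3]=?,scc[4]=0,scc[5]=?,scc[6]=0,scc[7]=2,scc[8]=1)
step 8: low=(low[0]=0,low[1]=0,low[2]=0,low[3]=5,low[4]=0,low[5]=?,low[6]=0,low[7]=6,low[8]=7); scc=(scc[0]=0,scc[1]=0,scc[2]=0,scc[3]=3,scc[4]=0,scc[5]=?,scc[6]=0,scc[7]=2,scc[8]=1)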